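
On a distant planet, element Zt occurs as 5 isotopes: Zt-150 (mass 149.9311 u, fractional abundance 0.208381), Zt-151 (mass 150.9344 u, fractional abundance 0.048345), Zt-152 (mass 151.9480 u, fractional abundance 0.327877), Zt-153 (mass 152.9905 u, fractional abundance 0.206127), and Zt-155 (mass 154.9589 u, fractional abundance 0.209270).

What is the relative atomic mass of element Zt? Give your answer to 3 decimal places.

Ar = Σ fᵢ·mᵢ = 0.208381 × 149.9311 + 0.048345 × 150.9344 + 0.327877 × 151.9480 + 0.206127 × 152.9905 + 0.209270 × 154.9589
= 31.24279 + 7.29692 + 49.82025 + 31.53547 + 32.42825 = 152.32368 u

152.324 u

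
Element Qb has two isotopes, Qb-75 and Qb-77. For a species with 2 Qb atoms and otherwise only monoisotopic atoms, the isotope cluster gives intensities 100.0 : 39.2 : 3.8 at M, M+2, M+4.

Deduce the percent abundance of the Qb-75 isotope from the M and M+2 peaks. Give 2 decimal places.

Let p = fractional abundance of Qb-75. I(M+2)/I(M) = [C(2,1)·p^1·(1−p)] / p^2 = 2·(1−p)/p = 39.2/100.0 = 0.3920
(1−p)/p = 0.3920/2 = 0.1960  ⇒  p = 1/(1 + 0.1960) = 0.8361
Qb-75: 83.61%, Qb-77: 16.39%.

83.61%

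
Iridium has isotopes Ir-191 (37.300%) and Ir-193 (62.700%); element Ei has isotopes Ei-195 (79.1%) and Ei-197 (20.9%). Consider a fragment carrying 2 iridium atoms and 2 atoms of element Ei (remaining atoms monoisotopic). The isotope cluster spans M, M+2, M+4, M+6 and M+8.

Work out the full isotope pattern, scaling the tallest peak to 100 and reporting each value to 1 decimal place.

Iridium pattern (n=2): 0.139129 : 0.467742 : 0.393129
Element Ei pattern (n=2): 0.625681 : 0.330638 : 0.043681
Convolve the two distributions (both contribute in 2-u steps):
  M: 0.139129×0.625681 = 0.087050
  M+2: 0.139129×0.330638 + 0.467742×0.625681 = 0.338659
  M+4: 0.139129×0.043681 + 0.467742×0.330638 + 0.393129×0.625681 = 0.406704
  M+6: 0.467742×0.043681 + 0.393129×0.330638 = 0.150415
  M+8: 0.393129×0.043681 = 0.017172
Scale to base peak (0.406704) = 100: 21.4 : 83.3 : 100.0 : 37.0 : 4.2

21.4 : 83.3 : 100.0 : 37.0 : 4.2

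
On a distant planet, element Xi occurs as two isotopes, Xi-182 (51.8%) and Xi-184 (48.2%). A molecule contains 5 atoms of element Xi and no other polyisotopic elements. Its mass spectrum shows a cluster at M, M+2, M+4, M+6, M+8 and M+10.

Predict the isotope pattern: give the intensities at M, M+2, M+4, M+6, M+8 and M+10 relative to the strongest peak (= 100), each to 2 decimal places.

Each Xi atom is independently Xi-182 (p = 0.518) or Xi-184 (q = 0.482); the cluster is the binomial expansion (p + q)^5.
P(M) = 0.518^5 = 0.037295
P(M+2) = 5 × 0.518^4 × 0.482^1 = 0.173515
P(M+4) = 10 × 0.518^3 × 0.482^2 = 0.322911
P(M+6) = 10 × 0.518^2 × 0.482^3 = 0.300470
P(M+8) = 5 × 0.518^1 × 0.482^4 = 0.139794
P(M+10) = 0.482^5 = 0.026016
The M+4 peak is largest (0.322911); scaling to 100 gives 11.55 : 53.73 : 100.00 : 93.05 : 43.29 : 8.06.

11.55 : 53.73 : 100.00 : 93.05 : 43.29 : 8.06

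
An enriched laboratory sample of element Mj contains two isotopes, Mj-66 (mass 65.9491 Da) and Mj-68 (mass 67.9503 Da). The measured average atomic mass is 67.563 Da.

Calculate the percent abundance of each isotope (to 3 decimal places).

Mj-66: 19.353%, Mj-68: 80.647%

Let x be the fractional abundance of Mj-66; then Mj-68 has abundance 1 − x.
65.9491·x + 67.9503·(1 − x) = 67.563
(65.9491 − 67.9503)·x = 67.563 − 67.9503
x = -0.3873 / -2.0012 = 0.19353 → 19.353% Mj-66, 80.647% Mj-68.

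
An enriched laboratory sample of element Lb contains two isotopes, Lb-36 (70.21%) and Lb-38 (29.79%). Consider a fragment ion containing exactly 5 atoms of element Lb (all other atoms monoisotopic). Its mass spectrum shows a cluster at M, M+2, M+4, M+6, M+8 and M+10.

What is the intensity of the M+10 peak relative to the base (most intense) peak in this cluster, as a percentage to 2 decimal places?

0.65%

(0.7021 + 0.2979)^5 gives M 0.1706, M+2 0.3619, M+4 0.3071, M+6 0.1303, M+8 0.0276, M+10 0.0023; the largest is M+2.
P(M+2) = C(5,1) × 0.7021^4 × 0.2979^1 = 5 × 0.24299419 × 0.2979 = 0.361940 (base)
P(M+10) = C(5,5) × 0.7021^0 × 0.2979^5 = 1 × 1.0000 × 0.00234613 = 0.002346
Relative intensity = 0.002346 / 0.361940 × 100 = 0.65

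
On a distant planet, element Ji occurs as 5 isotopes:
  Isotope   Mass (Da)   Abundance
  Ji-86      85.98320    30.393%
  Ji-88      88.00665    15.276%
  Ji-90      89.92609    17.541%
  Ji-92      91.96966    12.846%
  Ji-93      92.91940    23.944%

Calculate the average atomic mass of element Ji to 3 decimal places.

89.414 Da

The abundance-weighted mean is 0.30393 × 85.98320 + 0.15276 × 88.00665 + 0.17541 × 89.92609 + 0.12846 × 91.96966 + 0.23944 × 92.91940
= 26.132874 + 13.443896 + 15.773935 + 11.814423 + 22.248621 = 89.413749 Da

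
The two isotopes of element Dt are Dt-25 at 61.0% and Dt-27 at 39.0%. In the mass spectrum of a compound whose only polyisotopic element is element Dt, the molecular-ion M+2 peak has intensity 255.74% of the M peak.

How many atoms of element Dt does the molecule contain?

The M+2/M ratio from n Dt atoms is n · q/p = n · 0.390/0.610.
n = 2.5574 × 0.610/0.390 = 4.00 ≈ 4

4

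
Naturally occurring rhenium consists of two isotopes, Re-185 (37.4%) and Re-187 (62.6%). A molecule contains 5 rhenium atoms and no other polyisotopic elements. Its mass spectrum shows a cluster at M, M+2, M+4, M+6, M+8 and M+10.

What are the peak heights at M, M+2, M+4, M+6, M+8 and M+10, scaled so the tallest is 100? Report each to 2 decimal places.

2.13 : 17.85 : 59.74 : 100.00 : 83.69 : 28.02

Expanding (0.374 + 0.626)^5:
P(M) = 0.374^5 = 0.007317
P(M+2) = 5 × 0.374^4 × 0.626^1 = 0.061239
P(M+4) = 10 × 0.374^3 × 0.626^2 = 0.205005
P(M+6) = 10 × 0.374^2 × 0.626^3 = 0.343136
P(M+8) = 5 × 0.374^1 × 0.626^4 = 0.287170
P(M+10) = 0.626^5 = 0.096133
The M+6 peak is largest (0.343136); scaling to 100 gives 2.13 : 17.85 : 59.74 : 100.00 : 83.69 : 28.02.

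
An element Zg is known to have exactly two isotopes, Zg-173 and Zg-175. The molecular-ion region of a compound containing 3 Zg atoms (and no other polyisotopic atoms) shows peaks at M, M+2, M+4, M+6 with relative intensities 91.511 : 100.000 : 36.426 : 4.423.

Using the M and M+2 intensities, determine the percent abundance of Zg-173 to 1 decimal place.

73.3%

Write p for the Zg-173 fraction. I(M+2)/I(M) = [C(3,1)·p^2·(1−p)] / p^3 = 3·(1−p)/p = 100.000/91.511 = 1.0928
(1−p)/p = 1.0928/3 = 0.3643  ⇒  p = 1/(1 + 0.3643) = 0.7330
Zg-173: 73.3%, Zg-175: 26.7%.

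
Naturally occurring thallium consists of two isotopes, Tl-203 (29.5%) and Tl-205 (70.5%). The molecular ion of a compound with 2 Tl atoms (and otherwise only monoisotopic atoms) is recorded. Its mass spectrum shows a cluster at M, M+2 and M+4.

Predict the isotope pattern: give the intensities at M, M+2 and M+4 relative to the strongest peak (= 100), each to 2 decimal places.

17.51 : 83.69 : 100.00

Expanding (0.295 + 0.705)^2:
P(M) = 0.295^2 = 0.087025
P(M+2) = 2 × 0.295^1 × 0.705^1 = 0.415950
P(M+4) = 0.705^2 = 0.497025
The M+4 peak is largest (0.497025); scaling to 100 gives 17.51 : 83.69 : 100.00.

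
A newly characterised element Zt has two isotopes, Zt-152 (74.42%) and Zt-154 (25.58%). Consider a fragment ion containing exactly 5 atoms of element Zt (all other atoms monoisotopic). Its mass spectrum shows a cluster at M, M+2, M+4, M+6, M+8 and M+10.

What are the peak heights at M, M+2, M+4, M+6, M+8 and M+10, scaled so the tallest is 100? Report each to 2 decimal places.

Expanding (0.7442 + 0.2558)^5:
P(M) = 0.7442^5 = 0.228270
P(M+2) = 5 × 0.7442^4 × 0.2558^1 = 0.392310
P(M+4) = 10 × 0.7442^3 × 0.2558^2 = 0.269693
P(M+6) = 10 × 0.7442^2 × 0.2558^3 = 0.092700
P(M+8) = 5 × 0.7442^1 × 0.2558^4 = 0.015932
P(M+10) = 0.2558^5 = 0.001095
The M+2 peak is largest (0.392310); scaling to 100 gives 58.19 : 100.00 : 68.74 : 23.63 : 4.06 : 0.28.

58.19 : 100.00 : 68.74 : 23.63 : 4.06 : 0.28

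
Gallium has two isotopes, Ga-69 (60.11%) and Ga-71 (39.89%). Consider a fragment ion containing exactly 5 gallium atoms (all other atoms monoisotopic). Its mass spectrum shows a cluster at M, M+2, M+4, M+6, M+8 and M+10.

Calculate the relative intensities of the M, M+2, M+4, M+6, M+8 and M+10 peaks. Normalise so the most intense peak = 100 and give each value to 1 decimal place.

Each Ga atom is independently Ga-69 (p = 0.6011) or Ga-71 (q = 0.3989); the cluster is the binomial expansion (p + q)^5.
P(M) = 0.6011^5 = 0.078475
P(M+2) = 5 × 0.6011^4 × 0.3989^1 = 0.260388
P(M+4) = 10 × 0.6011^3 × 0.3989^2 = 0.345596
P(M+6) = 10 × 0.6011^2 × 0.3989^3 = 0.229343
P(M+8) = 5 × 0.6011^1 × 0.3989^4 = 0.076098
P(M+10) = 0.3989^5 = 0.010100
The M+4 peak is largest (0.345596); scaling to 100 gives 22.7 : 75.3 : 100.0 : 66.4 : 22.0 : 2.9.

22.7 : 75.3 : 100.0 : 66.4 : 22.0 : 2.9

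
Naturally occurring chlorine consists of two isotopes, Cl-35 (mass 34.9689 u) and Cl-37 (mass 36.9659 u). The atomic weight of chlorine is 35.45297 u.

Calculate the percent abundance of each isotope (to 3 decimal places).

With x = fraction of Cl-35 (so Cl-37 is 1 − x):
34.9689·x + 36.9659·(1 − x) = 35.45297
(34.9689 − 36.9659)·x = 35.45297 − 36.9659
x = -1.51293 / -1.9970 = 0.75760 → 75.760% Cl-35, 24.240% Cl-37.

Cl-35: 75.760%, Cl-37: 24.240%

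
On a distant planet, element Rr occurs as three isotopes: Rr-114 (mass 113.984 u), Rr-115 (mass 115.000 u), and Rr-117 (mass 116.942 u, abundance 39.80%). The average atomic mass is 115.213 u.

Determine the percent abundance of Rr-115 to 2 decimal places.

Let x and y be the fractions of Rr-114 and Rr-115. Then x + y = 1 − 0.3980 = 0.6020 and 113.984x + 115.000y = 115.213 − 0.3980×116.942 = 68.670084.
Substituting: 113.984x + 115.000(0.6020 − x) = 68.670084
(113.984 − 115.000)x = -0.559916  ⇒  x = 0.55110, y = 0.05090
Rr-114: 55.11%, Rr-115: 5.09%.

5.09%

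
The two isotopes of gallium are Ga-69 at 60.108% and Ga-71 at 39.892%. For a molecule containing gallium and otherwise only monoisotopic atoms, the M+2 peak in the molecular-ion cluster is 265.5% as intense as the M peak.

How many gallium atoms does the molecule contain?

With n Ga atoms, P(M+2)/P(M) = C(n,1)·p^(n−1)q / p^n = n·q/p = n · 0.39892/0.60108.
n = 2.655 × 0.60108/0.39892 = 4.00 ≈ 4

4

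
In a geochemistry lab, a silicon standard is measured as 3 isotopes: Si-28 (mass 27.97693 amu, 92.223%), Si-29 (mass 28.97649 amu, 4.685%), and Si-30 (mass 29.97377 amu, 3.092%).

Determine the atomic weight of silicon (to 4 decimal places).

28.0855 amu

Weight each isotope mass by its fractional abundance: 0.92223 × 27.97693 + 0.04685 × 28.97649 + 0.03092 × 29.97377
= 25.801164 + 1.357549 + 0.926789 = 28.085502 amu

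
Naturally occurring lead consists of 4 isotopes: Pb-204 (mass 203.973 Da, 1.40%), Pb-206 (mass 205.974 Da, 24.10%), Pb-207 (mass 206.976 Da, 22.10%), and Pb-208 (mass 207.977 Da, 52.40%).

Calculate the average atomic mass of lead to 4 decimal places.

207.2170 Da

Average mass = Σ (abundance × isotope mass) = 0.0140 × 203.973 + 0.2410 × 205.974 + 0.2210 × 206.976 + 0.5240 × 207.977
= 2.85562 + 49.63973 + 45.74170 + 108.97995 = 207.21700 Da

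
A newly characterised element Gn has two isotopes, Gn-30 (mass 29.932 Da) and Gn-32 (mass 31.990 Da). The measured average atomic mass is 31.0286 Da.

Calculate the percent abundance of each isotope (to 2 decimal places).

Let x be the fractional abundance of Gn-30; then Gn-32 has abundance 1 − x.
29.932·x + 31.990·(1 − x) = 31.0286
(29.932 − 31.990)·x = 31.0286 − 31.990
x = -0.9614 / -2.058 = 0.46715 → 46.72% Gn-30, 53.28% Gn-32.

Gn-30: 46.72%, Gn-32: 53.28%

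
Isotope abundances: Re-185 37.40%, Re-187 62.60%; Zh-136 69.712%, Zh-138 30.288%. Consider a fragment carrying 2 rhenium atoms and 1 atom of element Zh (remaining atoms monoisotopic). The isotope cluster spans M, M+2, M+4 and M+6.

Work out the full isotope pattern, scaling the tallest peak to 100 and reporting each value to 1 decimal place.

23.5 : 88.9 : 100.0 : 28.6

Rhenium pattern (n=2): 0.139876 : 0.468248 : 0.391876
Element Zh pattern (n=1): 0.69712 : 0.30288
Convolve the two distributions (both contribute in 2-u steps):
  M: 0.139876×0.69712 = 0.097510
  M+2: 0.139876×0.30288 + 0.468248×0.69712 = 0.368791
  M+4: 0.468248×0.30288 + 0.391876×0.69712 = 0.415008
  M+6: 0.391876×0.30288 = 0.118691
Scale to base peak (0.415008) = 100: 23.5 : 88.9 : 100.0 : 28.6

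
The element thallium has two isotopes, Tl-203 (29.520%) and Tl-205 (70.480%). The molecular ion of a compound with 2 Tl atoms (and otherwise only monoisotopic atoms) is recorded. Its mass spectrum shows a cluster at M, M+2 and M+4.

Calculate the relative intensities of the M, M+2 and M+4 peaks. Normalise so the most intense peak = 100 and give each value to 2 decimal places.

17.54 : 83.77 : 100.00

Each Tl atom is independently Tl-203 (p = 0.29520) or Tl-205 (q = 0.70480); the cluster is the binomial expansion (p + q)^2.
P(M) = 0.29520^2 = 0.087143
P(M+2) = 2 × 0.29520^1 × 0.70480^1 = 0.416114
P(M+4) = 0.70480^2 = 0.496743
The M+4 peak is largest (0.496743); scaling to 100 gives 17.54 : 83.77 : 100.00.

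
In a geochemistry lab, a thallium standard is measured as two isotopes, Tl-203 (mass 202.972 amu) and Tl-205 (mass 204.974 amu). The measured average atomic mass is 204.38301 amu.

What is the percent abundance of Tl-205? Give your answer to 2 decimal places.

Let x be the fractional abundance of Tl-203; then Tl-205 has abundance 1 − x.
202.972·x + 204.974·(1 − x) = 204.38301
(202.972 − 204.974)·x = 204.38301 − 204.974
x = -0.59099 / -2.002 = 0.29520 → 29.52% Tl-203, 70.48% Tl-205.

70.48%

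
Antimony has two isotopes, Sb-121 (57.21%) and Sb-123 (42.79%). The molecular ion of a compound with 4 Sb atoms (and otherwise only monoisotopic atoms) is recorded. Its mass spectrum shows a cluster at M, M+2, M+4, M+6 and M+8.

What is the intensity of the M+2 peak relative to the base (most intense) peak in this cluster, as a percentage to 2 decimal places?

Term probabilities: M 0.1071, M+2 0.3205, M+4 0.3596, M+6 0.1793, M+8 0.0335. Base peak = M+4.
P(M+4) = C(4,2) × 0.5721^2 × 0.4279^2 = 6 × 0.32729841 × 0.18309841 = 0.359567 (base)
P(M+2) = C(4,1) × 0.5721^3 × 0.4279^1 = 4 × 0.18724742 × 0.4279 = 0.320493
Relative intensity = 0.320493 / 0.359567 × 100 = 89.13

89.13%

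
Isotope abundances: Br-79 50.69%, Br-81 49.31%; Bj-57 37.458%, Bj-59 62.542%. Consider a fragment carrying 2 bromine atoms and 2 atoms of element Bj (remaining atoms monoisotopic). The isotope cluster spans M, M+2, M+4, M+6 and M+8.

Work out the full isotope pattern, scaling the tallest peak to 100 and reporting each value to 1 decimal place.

Bromine pattern (n=2): 0.25694761 : 0.49990478 : 0.24314761
Element Bj pattern (n=2): 0.14031018 : 0.46853965 : 0.39115018
Convolve the two distributions (both contribute in 2-u steps):
  M: 0.25694761×0.14031018 = 0.036052
  M+2: 0.25694761×0.46853965 + 0.49990478×0.14031018 = 0.190532
  M+4: 0.25694761×0.39115018 + 0.49990478×0.46853965 + 0.24314761×0.14031018 = 0.368846
  M+6: 0.49990478×0.39115018 + 0.24314761×0.46853965 = 0.309462
  M+8: 0.24314761×0.39115018 = 0.095107
Scale to base peak (0.368846) = 100: 9.8 : 51.7 : 100.0 : 83.9 : 25.8

9.8 : 51.7 : 100.0 : 83.9 : 25.8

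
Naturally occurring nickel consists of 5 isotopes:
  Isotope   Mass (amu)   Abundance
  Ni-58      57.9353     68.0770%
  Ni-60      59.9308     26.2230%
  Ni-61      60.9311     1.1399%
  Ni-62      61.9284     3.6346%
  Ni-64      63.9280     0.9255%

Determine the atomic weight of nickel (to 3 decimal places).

Weight each isotope mass by its fractional abundance: 0.680770 × 57.9353 + 0.262230 × 59.9308 + 0.011399 × 60.9311 + 0.036346 × 61.9284 + 0.009255 × 63.9280
= 39.44061 + 15.71565 + 0.69455 + 2.25085 + 0.59165 = 58.69331 amu

58.693 amu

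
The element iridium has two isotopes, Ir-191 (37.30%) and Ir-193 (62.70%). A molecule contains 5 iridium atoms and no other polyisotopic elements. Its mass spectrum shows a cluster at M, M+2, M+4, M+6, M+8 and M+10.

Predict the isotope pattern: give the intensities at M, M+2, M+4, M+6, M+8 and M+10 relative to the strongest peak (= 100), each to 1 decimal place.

2.1 : 17.7 : 59.5 : 100.0 : 84.0 : 28.3

Expanding (0.3730 + 0.6270)^5:
P(M) = 0.3730^5 = 0.007220
P(M+2) = 5 × 0.3730^4 × 0.6270^1 = 0.060684
P(M+4) = 10 × 0.3730^3 × 0.6270^2 = 0.204015
P(M+6) = 10 × 0.3730^2 × 0.6270^3 = 0.342942
P(M+8) = 5 × 0.3730^1 × 0.6270^4 = 0.288237
P(M+10) = 0.6270^5 = 0.096903
The M+6 peak is largest (0.342942); scaling to 100 gives 2.1 : 17.7 : 59.5 : 100.0 : 84.0 : 28.3.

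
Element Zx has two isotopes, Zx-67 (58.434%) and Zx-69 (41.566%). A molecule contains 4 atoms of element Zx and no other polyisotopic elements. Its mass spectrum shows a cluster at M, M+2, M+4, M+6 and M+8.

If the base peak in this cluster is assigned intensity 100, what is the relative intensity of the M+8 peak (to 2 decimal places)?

Term probabilities: M 0.1166, M+2 0.3317, M+4 0.3540, M+6 0.1679, M+8 0.0299. Base peak = M+4.
P(M+4) = C(4,2) × 0.58434^2 × 0.41566^2 = 6 × 0.34145324 × 0.17277324 = 0.353964 (base)
P(M+8) = C(4,4) × 0.58434^0 × 0.41566^4 = 1 × 1.0000 × 0.02985059 = 0.029851
Relative intensity = 0.029851 / 0.353964 × 100 = 8.43

8.43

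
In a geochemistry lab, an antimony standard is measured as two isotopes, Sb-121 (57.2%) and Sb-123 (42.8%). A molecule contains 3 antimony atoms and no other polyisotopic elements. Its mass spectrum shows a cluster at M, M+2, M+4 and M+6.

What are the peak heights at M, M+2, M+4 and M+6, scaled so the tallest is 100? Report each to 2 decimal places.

Expanding (0.572 + 0.428)^3:
P(M) = 0.572^3 = 0.187149
P(M+2) = 3 × 0.572^2 × 0.428^1 = 0.420104
P(M+4) = 3 × 0.572^1 × 0.428^2 = 0.314344
P(M+6) = 0.428^3 = 0.078403
The M+2 peak is largest (0.420104); scaling to 100 gives 44.55 : 100.00 : 74.83 : 18.66.

44.55 : 100.00 : 74.83 : 18.66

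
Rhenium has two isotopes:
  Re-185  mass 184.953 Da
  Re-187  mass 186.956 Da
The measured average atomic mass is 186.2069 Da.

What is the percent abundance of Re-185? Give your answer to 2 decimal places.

Let x be the fractional abundance of Re-185; then Re-187 has abundance 1 − x.
184.953·x + 186.956·(1 − x) = 186.2069
(184.953 − 186.956)·x = 186.2069 − 186.956
x = -0.7491 / -2.003 = 0.37399 → 37.40% Re-185, 62.60% Re-187.

37.40%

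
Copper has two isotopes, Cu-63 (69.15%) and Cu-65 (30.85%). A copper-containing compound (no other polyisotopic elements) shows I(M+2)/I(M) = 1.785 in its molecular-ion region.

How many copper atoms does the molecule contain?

4

The M+2/M ratio from n Cu atoms is n · q/p = n · 0.3085/0.6915.
n = 1.785 × 0.6915/0.3085 = 4.00 ≈ 4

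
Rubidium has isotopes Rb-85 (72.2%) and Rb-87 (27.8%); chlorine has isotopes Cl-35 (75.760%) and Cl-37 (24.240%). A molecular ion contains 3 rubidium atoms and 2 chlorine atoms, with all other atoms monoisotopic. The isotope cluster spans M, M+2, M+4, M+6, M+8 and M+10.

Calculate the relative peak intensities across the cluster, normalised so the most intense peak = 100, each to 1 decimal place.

Rubidium pattern (n=3): 0.37636705 : 0.43475086 : 0.16739714 : 0.02148495
Chlorine pattern (n=2): 0.57395776 : 0.36728448 : 0.05875776
Convolve the two distributions (both contribute in 2-u steps):
  M: 0.37636705×0.57395776 = 0.216019
  M+2: 0.37636705×0.36728448 + 0.43475086×0.57395776 = 0.387762
  M+4: 0.37636705×0.05875776 + 0.43475086×0.36728448 + 0.16739714×0.57395776 = 0.277871
  M+6: 0.43475086×0.05875776 + 0.16739714×0.36728448 + 0.02148495×0.57395776 = 0.099359
  M+8: 0.16739714×0.05875776 + 0.02148495×0.36728448 = 0.017727
  M+10: 0.02148495×0.05875776 = 0.001262
Scale to base peak (0.387762) = 100: 55.7 : 100.0 : 71.7 : 25.6 : 4.6 : 0.3

55.7 : 100.0 : 71.7 : 25.6 : 4.6 : 0.3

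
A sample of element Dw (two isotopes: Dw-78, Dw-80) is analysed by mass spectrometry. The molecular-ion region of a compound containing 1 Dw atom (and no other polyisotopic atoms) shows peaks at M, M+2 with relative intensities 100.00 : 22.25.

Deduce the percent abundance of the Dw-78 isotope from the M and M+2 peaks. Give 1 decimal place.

If p is the fraction of Dw that is Dw-78, then I(M+2)/I(M) = [C(1,1)·p^0·(1−p)] / p^1 = 1·(1−p)/p = 22.25/100.00 = 0.2225
(1−p)/p = 0.2225/1 = 0.2225  ⇒  p = 1/(1 + 0.2225) = 0.8180
Dw-78: 81.8%, Dw-80: 18.2%.

81.8%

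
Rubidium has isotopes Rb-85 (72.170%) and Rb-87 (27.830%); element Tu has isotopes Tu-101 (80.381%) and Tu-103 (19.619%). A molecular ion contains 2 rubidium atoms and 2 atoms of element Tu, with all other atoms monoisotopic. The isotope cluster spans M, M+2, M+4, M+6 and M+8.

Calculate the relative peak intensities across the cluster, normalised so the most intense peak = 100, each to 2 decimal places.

79.40 : 100.00 : 46.43 : 9.41 : 0.70

Rubidium pattern (n=2): 0.52085089 : 0.40169822 : 0.07745089
Element Tu pattern (n=2): 0.64611052 : 0.31539897 : 0.03849052
Convolve the two distributions (both contribute in 2-u steps):
  M: 0.52085089×0.64611052 = 0.336527
  M+2: 0.52085089×0.31539897 + 0.40169822×0.64611052 = 0.423817
  M+4: 0.52085089×0.03849052 + 0.40169822×0.31539897 + 0.07745089×0.64611052 = 0.196785
  M+6: 0.40169822×0.03849052 + 0.07745089×0.31539897 = 0.039890
  M+8: 0.07745089×0.03849052 = 0.002981
Scale to base peak (0.423817) = 100: 79.40 : 100.00 : 46.43 : 9.41 : 0.70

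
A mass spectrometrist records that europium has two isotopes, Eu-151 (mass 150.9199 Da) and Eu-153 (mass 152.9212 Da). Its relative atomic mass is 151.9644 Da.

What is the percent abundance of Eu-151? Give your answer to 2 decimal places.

Let x be the fractional abundance of Eu-151; then Eu-153 has abundance 1 − x.
150.9199·x + 152.9212·(1 − x) = 151.9644
(150.9199 − 152.9212)·x = 151.9644 − 152.9212
x = -0.9568 / -2.0013 = 0.47809 → 47.81% Eu-151, 52.19% Eu-153.

47.81%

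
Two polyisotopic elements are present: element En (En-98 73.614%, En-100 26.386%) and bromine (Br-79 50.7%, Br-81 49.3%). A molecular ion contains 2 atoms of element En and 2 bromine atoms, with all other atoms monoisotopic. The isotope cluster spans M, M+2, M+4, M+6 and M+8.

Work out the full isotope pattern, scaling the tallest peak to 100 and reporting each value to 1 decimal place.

Element En pattern (n=2): 0.5419021 : 0.3884758 : 0.0696221
Bromine pattern (n=2): 0.257049 : 0.499902 : 0.243049
Convolve the two distributions (both contribute in 2-u steps):
  M: 0.5419021×0.257049 = 0.139295
  M+2: 0.5419021×0.499902 + 0.3884758×0.257049 = 0.370755
  M+4: 0.5419021×0.243049 + 0.3884758×0.499902 + 0.0696221×0.257049 = 0.343805
  M+6: 0.3884758×0.243049 + 0.0696221×0.499902 = 0.129223
  M+8: 0.0696221×0.243049 = 0.016922
Scale to base peak (0.370755) = 100: 37.6 : 100.0 : 92.7 : 34.9 : 4.6

37.6 : 100.0 : 92.7 : 34.9 : 4.6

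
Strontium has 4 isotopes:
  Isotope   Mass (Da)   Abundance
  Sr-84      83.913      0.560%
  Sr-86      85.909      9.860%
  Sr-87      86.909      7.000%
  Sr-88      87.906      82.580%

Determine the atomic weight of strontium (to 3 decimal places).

87.617 Da

The abundance-weighted mean is 0.00560 × 83.913 + 0.09860 × 85.909 + 0.07000 × 86.909 + 0.82580 × 87.906
= 0.4699 + 8.4706 + 6.0836 + 72.5928 = 87.6169 Da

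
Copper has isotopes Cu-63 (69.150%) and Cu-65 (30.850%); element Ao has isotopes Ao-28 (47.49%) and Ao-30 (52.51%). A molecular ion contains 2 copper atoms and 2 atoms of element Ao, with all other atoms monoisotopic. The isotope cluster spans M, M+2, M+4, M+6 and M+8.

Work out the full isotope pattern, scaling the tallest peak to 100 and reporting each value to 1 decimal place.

29.5 : 91.4 : 100.0 : 45.1 : 7.2

Copper pattern (n=2): 0.47817225 : 0.4266555 : 0.09517225
Element Ao pattern (n=2): 0.22553001 : 0.49873998 : 0.27573001
Convolve the two distributions (both contribute in 2-u steps):
  M: 0.47817225×0.22553001 = 0.107842
  M+2: 0.47817225×0.49873998 + 0.4266555×0.22553001 = 0.334707
  M+4: 0.47817225×0.27573001 + 0.4266555×0.49873998 + 0.09517225×0.22553001 = 0.366101
  M+6: 0.4266555×0.27573001 + 0.09517225×0.49873998 = 0.165108
  M+8: 0.09517225×0.27573001 = 0.026242
Scale to base peak (0.366101) = 100: 29.5 : 91.4 : 100.0 : 45.1 : 7.2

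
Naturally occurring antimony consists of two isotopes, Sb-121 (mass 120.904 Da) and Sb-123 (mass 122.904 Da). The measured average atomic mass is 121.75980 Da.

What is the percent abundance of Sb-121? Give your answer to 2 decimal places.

57.21%

Let x be the fractional abundance of Sb-121; then Sb-123 has abundance 1 − x.
120.904·x + 122.904·(1 − x) = 121.75980
(120.904 − 122.904)·x = 121.75980 − 122.904
x = -1.14420 / -2.000 = 0.57210 → 57.21% Sb-121, 42.79% Sb-123.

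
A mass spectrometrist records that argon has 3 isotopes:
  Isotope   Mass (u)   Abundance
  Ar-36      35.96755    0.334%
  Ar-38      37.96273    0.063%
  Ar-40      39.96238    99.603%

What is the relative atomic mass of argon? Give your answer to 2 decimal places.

39.95 u

Average mass = Σ (abundance × isotope mass) = 0.00334 × 35.96755 + 0.00063 × 37.96273 + 0.99603 × 39.96238
= 0.120132 + 0.023917 + 39.803729 = 39.947778 u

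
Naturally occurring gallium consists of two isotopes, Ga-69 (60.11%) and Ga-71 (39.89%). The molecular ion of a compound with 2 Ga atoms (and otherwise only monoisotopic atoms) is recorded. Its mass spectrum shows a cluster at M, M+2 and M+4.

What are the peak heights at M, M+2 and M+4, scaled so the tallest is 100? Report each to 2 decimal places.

The 2 Ga atoms are independent, so intensities follow the terms of (0.6011 + 0.3989)^2.
P(M) = 0.6011^2 = 0.361321
P(M+2) = 2 × 0.6011^1 × 0.3989^1 = 0.479558
P(M+4) = 0.3989^2 = 0.159121
The M+2 peak is largest (0.479558); scaling to 100 gives 75.34 : 100.00 : 33.18.

75.34 : 100.00 : 33.18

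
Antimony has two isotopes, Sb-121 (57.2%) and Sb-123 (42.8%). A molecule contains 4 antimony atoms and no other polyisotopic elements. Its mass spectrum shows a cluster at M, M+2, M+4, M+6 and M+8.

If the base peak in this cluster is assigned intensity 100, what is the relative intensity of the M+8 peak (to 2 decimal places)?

9.33

Binomial terms of (0.572 + 0.428)^4: M 0.1070, M+2 0.3204, M+4 0.3596, M+6 0.1794, M+8 0.0336 → M+4 is the base peak.
P(M+4) = C(4,2) × 0.572^2 × 0.428^2 = 6 × 0.327184 × 0.183184 = 0.359609 (base)
P(M+8) = C(4,4) × 0.572^0 × 0.428^4 = 1 × 1.0000 × 0.03355638 = 0.033556
Relative intensity = 0.033556 / 0.359609 × 100 = 9.33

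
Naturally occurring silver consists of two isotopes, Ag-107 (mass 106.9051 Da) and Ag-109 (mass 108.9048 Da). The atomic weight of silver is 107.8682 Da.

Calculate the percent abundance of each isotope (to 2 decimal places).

Writing the weighted mean with unknown fraction x of Ag-107:
106.9051·x + 108.9048·(1 − x) = 107.8682
(106.9051 − 108.9048)·x = 107.8682 − 108.9048
x = -1.0366 / -1.9997 = 0.51838 → 51.84% Ag-107, 48.16% Ag-109.

Ag-107: 51.84%, Ag-109: 48.16%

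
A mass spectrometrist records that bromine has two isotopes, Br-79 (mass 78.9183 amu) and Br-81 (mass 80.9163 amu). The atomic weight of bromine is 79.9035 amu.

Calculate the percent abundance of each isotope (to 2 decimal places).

Let x be the fractional abundance of Br-79; then Br-81 has abundance 1 − x.
78.9183·x + 80.9163·(1 − x) = 79.9035
(78.9183 − 80.9163)·x = 79.9035 − 80.9163
x = -1.0128 / -1.9980 = 0.50691 → 50.69% Br-79, 49.31% Br-81.

Br-79: 50.69%, Br-81: 49.31%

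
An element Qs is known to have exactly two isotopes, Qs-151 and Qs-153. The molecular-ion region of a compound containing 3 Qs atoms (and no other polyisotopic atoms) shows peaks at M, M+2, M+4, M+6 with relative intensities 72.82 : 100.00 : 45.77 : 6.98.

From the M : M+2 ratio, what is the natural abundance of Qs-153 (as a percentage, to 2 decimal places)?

31.40%

If p is the fraction of Qs that is Qs-151, then I(M+2)/I(M) = [C(3,1)·p^2·(1−p)] / p^3 = 3·(1−p)/p = 100.00/72.82 = 1.3732
(1−p)/p = 1.3732/3 = 0.4577  ⇒  p = 1/(1 + 0.4577) = 0.6860
Qs-151: 68.60%, Qs-153: 31.40%.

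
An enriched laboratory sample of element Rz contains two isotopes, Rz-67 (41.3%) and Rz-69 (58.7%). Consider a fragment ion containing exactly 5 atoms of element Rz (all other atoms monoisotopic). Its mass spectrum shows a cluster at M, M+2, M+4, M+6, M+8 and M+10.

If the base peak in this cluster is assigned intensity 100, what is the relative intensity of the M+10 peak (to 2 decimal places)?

(0.413 + 0.587)^5 gives M 0.0120, M+2 0.0854, M+4 0.2427, M+6 0.3450, M+8 0.2452, M+10 0.0697; the largest is M+6.
P(M+6) = C(5,3) × 0.413^2 × 0.587^3 = 10 × 0.170569 × 0.202262 = 0.344996 (base)
P(M+10) = C(5,5) × 0.413^0 × 0.587^5 = 1 × 1.0000 × 0.06969322 = 0.069693
Relative intensity = 0.069693 / 0.344996 × 100 = 20.20

20.20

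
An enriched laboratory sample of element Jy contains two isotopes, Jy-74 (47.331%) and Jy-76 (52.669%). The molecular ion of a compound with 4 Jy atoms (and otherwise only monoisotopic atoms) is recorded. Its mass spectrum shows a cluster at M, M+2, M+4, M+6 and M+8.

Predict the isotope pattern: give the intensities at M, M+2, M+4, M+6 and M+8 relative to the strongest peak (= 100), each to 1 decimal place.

The 4 Jy atoms are independent, so intensities follow the terms of (0.47331 + 0.52669)^4.
P(M) = 0.47331^4 = 0.050186
P(M+2) = 4 × 0.47331^3 × 0.52669^1 = 0.223384
P(M+4) = 6 × 0.47331^2 × 0.52669^2 = 0.372866
P(M+6) = 4 × 0.47331^1 × 0.52669^3 = 0.276612
P(M+8) = 0.52669^4 = 0.076952
The M+4 peak is largest (0.372866); scaling to 100 gives 13.5 : 59.9 : 100.0 : 74.2 : 20.6.

13.5 : 59.9 : 100.0 : 74.2 : 20.6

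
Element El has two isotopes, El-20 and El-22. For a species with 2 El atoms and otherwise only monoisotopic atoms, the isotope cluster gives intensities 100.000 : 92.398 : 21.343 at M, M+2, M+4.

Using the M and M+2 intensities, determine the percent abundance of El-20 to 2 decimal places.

68.40%

Let p = fractional abundance of El-20. I(M+2)/I(M) = [C(2,1)·p^1·(1−p)] / p^2 = 2·(1−p)/p = 92.398/100.000 = 0.9240
(1−p)/p = 0.9240/2 = 0.4620  ⇒  p = 1/(1 + 0.4620) = 0.6840
El-20: 68.40%, El-22: 31.60%.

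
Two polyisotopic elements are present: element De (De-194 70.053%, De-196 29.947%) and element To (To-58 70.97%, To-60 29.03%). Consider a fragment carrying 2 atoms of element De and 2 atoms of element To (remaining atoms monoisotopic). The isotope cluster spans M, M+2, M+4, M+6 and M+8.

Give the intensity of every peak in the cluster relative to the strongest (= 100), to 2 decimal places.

Element De pattern (n=2): 0.49074228 : 0.41957544 : 0.08968228
Element To pattern (n=2): 0.50367409 : 0.41205182 : 0.08427409
Convolve the two distributions (both contribute in 2-u steps):
  M: 0.49074228×0.50367409 = 0.247174
  M+2: 0.49074228×0.41205182 + 0.41957544×0.50367409 = 0.413541
  M+4: 0.49074228×0.08427409 + 0.41957544×0.41205182 + 0.08968228×0.50367409 = 0.259414
  M+6: 0.41957544×0.08427409 + 0.08968228×0.41205182 = 0.072313
  M+8: 0.08968228×0.08427409 = 0.007558
Scale to base peak (0.413541) = 100: 59.77 : 100.00 : 62.73 : 17.49 : 1.83

59.77 : 100.00 : 62.73 : 17.49 : 1.83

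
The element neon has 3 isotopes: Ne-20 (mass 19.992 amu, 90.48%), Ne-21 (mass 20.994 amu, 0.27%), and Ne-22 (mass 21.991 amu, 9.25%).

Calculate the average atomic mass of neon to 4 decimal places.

20.1796 amu

The abundance-weighted mean is 0.9048 × 19.992 + 0.0027 × 20.994 + 0.0925 × 21.991
= 18.08876 + 0.05668 + 2.03417 = 20.17961 amu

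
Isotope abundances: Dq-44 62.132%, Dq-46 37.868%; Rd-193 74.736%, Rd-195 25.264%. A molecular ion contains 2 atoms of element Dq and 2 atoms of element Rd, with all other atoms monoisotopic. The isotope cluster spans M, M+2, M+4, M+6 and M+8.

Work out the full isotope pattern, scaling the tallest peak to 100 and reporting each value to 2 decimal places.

Element Dq pattern (n=2): 0.38603854 : 0.47056292 : 0.14339854
Element Rd pattern (n=2): 0.55854697 : 0.37762606 : 0.06382697
Convolve the two distributions (both contribute in 2-u steps):
  M: 0.38603854×0.55854697 = 0.215621
  M+2: 0.38603854×0.37762606 + 0.47056292×0.55854697 = 0.408610
  M+4: 0.38603854×0.06382697 + 0.47056292×0.37762606 + 0.14339854×0.55854697 = 0.282431
  M+6: 0.47056292×0.06382697 + 0.14339854×0.37762606 = 0.084186
  M+8: 0.14339854×0.06382697 = 0.009153
Scale to base peak (0.408610) = 100: 52.77 : 100.00 : 69.12 : 20.60 : 2.24

52.77 : 100.00 : 69.12 : 20.60 : 2.24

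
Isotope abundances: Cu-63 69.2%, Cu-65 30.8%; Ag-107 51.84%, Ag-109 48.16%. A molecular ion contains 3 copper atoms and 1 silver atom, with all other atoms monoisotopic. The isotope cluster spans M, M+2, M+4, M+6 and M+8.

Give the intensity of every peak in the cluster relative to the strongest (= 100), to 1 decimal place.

Copper pattern (n=3): 0.33137389 : 0.44247034 : 0.19693766 : 0.02921811
Silver pattern (n=1): 0.5184 : 0.4816
Convolve the two distributions (both contribute in 2-u steps):
  M: 0.33137389×0.5184 = 0.171784
  M+2: 0.33137389×0.4816 + 0.44247034×0.5184 = 0.388966
  M+4: 0.44247034×0.4816 + 0.19693766×0.5184 = 0.315186
  M+6: 0.19693766×0.4816 + 0.02921811×0.5184 = 0.109992
  M+8: 0.02921811×0.4816 = 0.014071
Scale to base peak (0.388966) = 100: 44.2 : 100.0 : 81.0 : 28.3 : 3.6

44.2 : 100.0 : 81.0 : 28.3 : 3.6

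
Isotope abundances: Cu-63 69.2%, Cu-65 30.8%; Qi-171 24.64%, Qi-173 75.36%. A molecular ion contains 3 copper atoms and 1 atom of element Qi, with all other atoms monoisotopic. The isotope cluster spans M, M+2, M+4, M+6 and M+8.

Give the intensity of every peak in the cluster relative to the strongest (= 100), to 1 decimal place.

Copper pattern (n=3): 0.33137389 : 0.44247034 : 0.19693766 : 0.02921811
Element Qi pattern (n=1): 0.2464 : 0.7536
Convolve the two distributions (both contribute in 2-u steps):
  M: 0.33137389×0.2464 = 0.081651
  M+2: 0.33137389×0.7536 + 0.44247034×0.2464 = 0.358748
  M+4: 0.44247034×0.7536 + 0.19693766×0.2464 = 0.381971
  M+6: 0.19693766×0.7536 + 0.02921811×0.2464 = 0.155612
  M+8: 0.02921811×0.7536 = 0.022019
Scale to base peak (0.381971) = 100: 21.4 : 93.9 : 100.0 : 40.7 : 5.8

21.4 : 93.9 : 100.0 : 40.7 : 5.8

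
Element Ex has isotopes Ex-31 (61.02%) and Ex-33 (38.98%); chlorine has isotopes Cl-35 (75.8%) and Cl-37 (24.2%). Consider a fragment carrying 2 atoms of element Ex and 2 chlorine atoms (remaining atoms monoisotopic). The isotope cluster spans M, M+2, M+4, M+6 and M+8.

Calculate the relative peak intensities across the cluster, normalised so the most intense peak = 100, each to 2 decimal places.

52.19 : 100.00 : 69.19 : 20.39 : 2.17

Element Ex pattern (n=2): 0.37234404 : 0.47571192 : 0.15194404
Chlorine pattern (n=2): 0.574564 : 0.366872 : 0.058564
Convolve the two distributions (both contribute in 2-u steps):
  M: 0.37234404×0.574564 = 0.213935
  M+2: 0.37234404×0.366872 + 0.47571192×0.574564 = 0.409930
  M+4: 0.37234404×0.058564 + 0.47571192×0.366872 + 0.15194404×0.574564 = 0.283633
  M+6: 0.47571192×0.058564 + 0.15194404×0.366872 = 0.083604
  M+8: 0.15194404×0.058564 = 0.008898
Scale to base peak (0.409930) = 100: 52.19 : 100.00 : 69.19 : 20.39 : 2.17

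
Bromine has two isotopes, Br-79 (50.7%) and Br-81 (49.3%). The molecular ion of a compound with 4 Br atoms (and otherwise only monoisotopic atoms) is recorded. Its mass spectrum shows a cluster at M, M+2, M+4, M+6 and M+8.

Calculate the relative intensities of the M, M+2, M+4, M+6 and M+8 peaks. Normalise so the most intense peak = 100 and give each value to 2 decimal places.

17.63 : 68.56 : 100.00 : 64.83 : 15.76

The 4 Br atoms are independent, so intensities follow the terms of (0.507 + 0.493)^4.
P(M) = 0.507^4 = 0.066074
P(M+2) = 4 × 0.507^3 × 0.493^1 = 0.256999
P(M+4) = 6 × 0.507^2 × 0.493^2 = 0.374853
P(M+6) = 4 × 0.507^1 × 0.493^3 = 0.243001
P(M+8) = 0.493^4 = 0.059073
The M+4 peak is largest (0.374853); scaling to 100 gives 17.63 : 68.56 : 100.00 : 64.83 : 15.76.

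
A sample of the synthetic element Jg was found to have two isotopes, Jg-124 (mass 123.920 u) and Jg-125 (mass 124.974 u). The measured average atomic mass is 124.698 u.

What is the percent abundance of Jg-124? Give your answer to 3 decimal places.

Let x be the fractional abundance of Jg-124; then Jg-125 has abundance 1 − x.
123.920·x + 124.974·(1 − x) = 124.698
(123.920 − 124.974)·x = 124.698 − 124.974
x = -0.276 / -1.054 = 0.26186 → 26.186% Jg-124, 73.814% Jg-125.

26.186%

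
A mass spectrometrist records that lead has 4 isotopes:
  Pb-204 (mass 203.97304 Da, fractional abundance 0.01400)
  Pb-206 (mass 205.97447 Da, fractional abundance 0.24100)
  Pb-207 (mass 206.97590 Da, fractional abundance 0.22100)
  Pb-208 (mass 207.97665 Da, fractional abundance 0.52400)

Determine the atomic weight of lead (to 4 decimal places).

Average mass = Σ (abundance × isotope mass) = 0.01400 × 203.97304 + 0.24100 × 205.97447 + 0.22100 × 206.97590 + 0.52400 × 207.97665
= 2.855623 + 49.639847 + 45.741674 + 108.979765 = 207.216909 Da

207.2169 Da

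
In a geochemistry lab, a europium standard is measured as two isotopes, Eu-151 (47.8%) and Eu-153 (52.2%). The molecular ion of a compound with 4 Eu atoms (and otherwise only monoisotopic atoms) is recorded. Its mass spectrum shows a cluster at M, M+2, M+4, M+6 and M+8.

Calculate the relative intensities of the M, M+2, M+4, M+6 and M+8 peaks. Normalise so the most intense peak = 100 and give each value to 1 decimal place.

Expanding (0.478 + 0.522)^4:
P(M) = 0.478^4 = 0.052205
P(M+2) = 4 × 0.478^3 × 0.522^1 = 0.228042
P(M+4) = 6 × 0.478^2 × 0.522^2 = 0.373549
P(M+6) = 4 × 0.478^1 × 0.522^3 = 0.271956
P(M+8) = 0.522^4 = 0.074248
The M+4 peak is largest (0.373549); scaling to 100 gives 14.0 : 61.0 : 100.0 : 72.8 : 19.9.

14.0 : 61.0 : 100.0 : 72.8 : 19.9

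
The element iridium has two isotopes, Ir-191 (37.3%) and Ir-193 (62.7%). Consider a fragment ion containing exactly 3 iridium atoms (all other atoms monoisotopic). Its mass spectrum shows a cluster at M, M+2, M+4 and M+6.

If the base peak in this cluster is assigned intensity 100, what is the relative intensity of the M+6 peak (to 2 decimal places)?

56.03

Binomial terms of (0.373 + 0.627)^3: M 0.0519, M+2 0.2617, M+4 0.4399, M+6 0.2465 → M+4 is the base peak.
P(M+4) = C(3,2) × 0.373^1 × 0.627^2 = 3 × 0.3730 × 0.393129 = 0.439911 (base)
P(M+6) = C(3,3) × 0.373^0 × 0.627^3 = 1 × 1.0000 × 0.24649188 = 0.246492
Relative intensity = 0.246492 / 0.439911 × 100 = 56.03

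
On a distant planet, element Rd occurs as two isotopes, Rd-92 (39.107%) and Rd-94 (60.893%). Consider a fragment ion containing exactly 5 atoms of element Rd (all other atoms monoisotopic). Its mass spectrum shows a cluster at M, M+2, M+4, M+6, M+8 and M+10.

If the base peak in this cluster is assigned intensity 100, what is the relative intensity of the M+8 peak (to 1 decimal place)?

77.9

(0.39107 + 0.60893)^5 gives M 0.0091, M+2 0.0712, M+4 0.2218, M+6 0.3453, M+8 0.2688, M+10 0.0837; the largest is M+6.
P(M+6) = C(5,3) × 0.39107^2 × 0.60893^3 = 10 × 0.15293574 × 0.22578865 = 0.345312 (base)
P(M+8) = C(5,4) × 0.39107^1 × 0.60893^4 = 5 × 0.39107 × 0.13748948 = 0.268840
Relative intensity = 0.268840 / 0.345312 × 100 = 77.9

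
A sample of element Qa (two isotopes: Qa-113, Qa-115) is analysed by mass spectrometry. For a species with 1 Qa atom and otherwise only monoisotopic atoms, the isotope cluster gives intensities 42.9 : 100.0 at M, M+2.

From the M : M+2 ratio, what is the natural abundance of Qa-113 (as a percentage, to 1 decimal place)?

30.0%

Let p = fractional abundance of Qa-113. I(M+2)/I(M) = [C(1,1)·p^0·(1−p)] / p^1 = 1·(1−p)/p = 100.0/42.9 = 2.3310
(1−p)/p = 2.3310/1 = 2.3310  ⇒  p = 1/(1 + 2.3310) = 0.3002
Qa-113: 30.0%, Qa-115: 70.0%.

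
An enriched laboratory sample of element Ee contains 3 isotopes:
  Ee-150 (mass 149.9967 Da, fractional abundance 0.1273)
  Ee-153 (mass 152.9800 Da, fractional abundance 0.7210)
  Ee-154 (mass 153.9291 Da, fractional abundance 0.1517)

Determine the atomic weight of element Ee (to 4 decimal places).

152.7442 Da

Ar = Σ fᵢ·mᵢ = 0.1273 × 149.9967 + 0.7210 × 152.9800 + 0.1517 × 153.9291
= 19.09458 + 110.29858 + 23.35104 = 152.74420 Da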